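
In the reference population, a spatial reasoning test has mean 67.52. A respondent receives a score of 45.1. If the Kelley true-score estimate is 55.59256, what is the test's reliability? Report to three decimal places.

0.532

T̂ = ρX + (1 − ρ)μ  ⇒  T̂ − μ = ρ(X − μ)
ρ = (T̂ − μ)/(X − μ) = (55.59256 − 67.52) / (45.1 − 67.52) = -11.92744 / -22.42 = 0.53200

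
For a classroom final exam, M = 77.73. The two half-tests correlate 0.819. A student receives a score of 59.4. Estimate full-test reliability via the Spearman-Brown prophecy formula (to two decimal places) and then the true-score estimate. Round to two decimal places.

61.23

Spearman-Brown: ρ = 2r/(1 + r) = 2(0.819)/(1 + 0.819) = 1.6380/1.819 = 0.9005 → 0.90
T̂ = ρX + (1 − ρ)μ
  = 0.90 × 59.4 + 0.10 × 77.73
  = 53.460 + 7.7730
  = 61.233
  ≈ 61.23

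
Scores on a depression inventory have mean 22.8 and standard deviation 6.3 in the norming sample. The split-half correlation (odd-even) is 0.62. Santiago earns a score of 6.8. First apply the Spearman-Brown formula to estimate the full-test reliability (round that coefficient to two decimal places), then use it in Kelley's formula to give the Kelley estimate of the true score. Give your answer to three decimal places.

10.480

Spearman-Brown: ρ = 2r/(1 + r) = 2(0.62)/(1 + 0.62) = 1.240/1.62 = 0.7654 → 0.77
T̂ = 0.77(6.8) + 0.23(22.8) = 5.236 + 5.244 = 10.4800 → 10.480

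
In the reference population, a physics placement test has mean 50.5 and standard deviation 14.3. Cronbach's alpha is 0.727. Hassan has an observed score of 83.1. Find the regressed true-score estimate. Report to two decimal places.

T̂ = ρX + (1 − ρ)μ
  = 0.727 × 83.1 + 0.273 × 50.5
  = 60.4137 + 13.7865
  = 74.200
  ≈ 74.20

74.20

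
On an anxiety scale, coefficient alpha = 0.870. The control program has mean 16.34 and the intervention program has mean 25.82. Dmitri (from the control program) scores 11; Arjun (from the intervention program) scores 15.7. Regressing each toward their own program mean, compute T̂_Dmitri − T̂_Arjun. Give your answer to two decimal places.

-5.32

T̂_Dmitri = 0.870(11) + 0.130(16.34) = 11.6942
T̂_Arjun = 0.870(15.7) + 0.130(25.82) = 17.0156
Difference = 11.6942 − 17.0156 = -5.3214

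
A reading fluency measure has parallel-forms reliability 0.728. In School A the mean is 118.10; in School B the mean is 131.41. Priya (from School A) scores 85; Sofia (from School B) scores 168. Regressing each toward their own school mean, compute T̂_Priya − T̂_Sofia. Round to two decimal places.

T̂_Priya = 0.728(85) + 0.272(118.10) = 94.0032
T̂_Sofia = 0.728(168) + 0.272(131.41) = 158.0475
Difference = 94.0032 − 158.0475 = -64.0443

-64.04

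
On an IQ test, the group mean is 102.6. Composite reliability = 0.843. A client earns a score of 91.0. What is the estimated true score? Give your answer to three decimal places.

Kelley's formula gives T̂ = 0.843·91.0 + 0.157·102.6 = 76.7130 + 16.1082 = 92.8212.

92.821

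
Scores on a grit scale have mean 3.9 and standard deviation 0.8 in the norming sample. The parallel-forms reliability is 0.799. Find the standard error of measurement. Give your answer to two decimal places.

0.36

SEM = SD · √(1 − ρ) = 0.8 × √0.201 = 0.8 × 0.4483 = 0.359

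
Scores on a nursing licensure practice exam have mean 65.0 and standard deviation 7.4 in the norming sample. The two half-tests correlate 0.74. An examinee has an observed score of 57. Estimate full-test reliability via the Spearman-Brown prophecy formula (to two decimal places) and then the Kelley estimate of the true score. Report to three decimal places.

Spearman-Brown: ρ = 2r/(1 + r) = 2(0.74)/(1 + 0.74) = 1.480/1.74 = 0.8506 → 0.85
T̂ = ρX + (1 − ρ)μ
  = 0.85 × 57 + 0.15 × 65.0
  = 48.45 + 9.750
  = 58.2000
  ≈ 58.200

58.200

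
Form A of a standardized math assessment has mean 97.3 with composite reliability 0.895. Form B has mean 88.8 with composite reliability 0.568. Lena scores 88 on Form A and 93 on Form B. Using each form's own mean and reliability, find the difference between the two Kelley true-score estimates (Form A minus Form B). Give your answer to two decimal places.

-2.21

T̂_A = 0.895(88) + 0.105(97.3) = 88.9765
T̂_B = 0.568(93) + 0.432(88.8) = 91.1856
T̂_A − T̂_B = -2.2091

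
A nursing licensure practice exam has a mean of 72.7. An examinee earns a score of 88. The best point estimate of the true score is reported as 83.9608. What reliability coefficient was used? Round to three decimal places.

0.736

T̂ = ρX + (1 − ρ)μ  ⇒  T̂ − μ = ρ(X − μ)
ρ = (T̂ − μ)/(X − μ) = (83.9608 − 72.7) / (88 − 72.7) = 11.2608 / 15.3 = 0.73600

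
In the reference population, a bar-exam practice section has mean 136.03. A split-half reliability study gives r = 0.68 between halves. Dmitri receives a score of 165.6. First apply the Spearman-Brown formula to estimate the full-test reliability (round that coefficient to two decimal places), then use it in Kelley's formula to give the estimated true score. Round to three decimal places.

Spearman-Brown: ρ = 2r/(1 + r) = 2(0.68)/(1 + 0.68) = 1.360/1.68 = 0.8095 → 0.81
Regress the observed score toward the mean by the unreliability: T̂ = 0.81·165.6 + 0.19·136.03 = 134.136 + 25.8457 = 159.9817.

159.982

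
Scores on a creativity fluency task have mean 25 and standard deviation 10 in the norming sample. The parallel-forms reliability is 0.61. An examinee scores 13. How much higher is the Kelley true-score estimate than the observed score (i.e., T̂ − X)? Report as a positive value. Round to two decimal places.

T̂ = ρX + (1 − ρ)μ
  = 0.61 × 13 + 0.39 × 25
  = 7.93 + 9.75
  = 17.6800
  ≈ 17.680
T̂ − X = 17.680 − 13 = 4.680 → 4.68

4.68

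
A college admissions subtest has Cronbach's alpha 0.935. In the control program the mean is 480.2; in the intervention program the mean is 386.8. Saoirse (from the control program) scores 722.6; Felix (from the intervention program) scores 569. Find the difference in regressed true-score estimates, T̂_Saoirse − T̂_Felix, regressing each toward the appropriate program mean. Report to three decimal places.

T̂_Saoirse = 0.935(722.6) + 0.065(480.2) = 706.84400
T̂_Felix = 0.935(569) + 0.065(386.8) = 557.15700
Difference = 706.84400 − 557.15700 = 149.68700

149.687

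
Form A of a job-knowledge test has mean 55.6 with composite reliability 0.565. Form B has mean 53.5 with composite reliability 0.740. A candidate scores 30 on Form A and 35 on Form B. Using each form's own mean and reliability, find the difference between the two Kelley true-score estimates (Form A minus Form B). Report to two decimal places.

1.33

T̂_A = 0.565(30) + 0.435(55.6) = 41.1360
T̂_B = 0.740(35) + 0.260(53.5) = 39.8100
T̂_A − T̂_B = 1.3260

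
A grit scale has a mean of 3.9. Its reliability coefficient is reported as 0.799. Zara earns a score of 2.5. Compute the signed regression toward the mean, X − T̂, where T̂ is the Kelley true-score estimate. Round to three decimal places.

-0.281

T̂ = ρX + (1 − ρ)μ
  = 0.799 × 2.5 + 0.201 × 3.9
  = 1.9975 + 0.7839
  = 2.78140
  ≈ 2.7814
X − T̂ = 2.5 − 2.7814 = -0.2814 → -0.281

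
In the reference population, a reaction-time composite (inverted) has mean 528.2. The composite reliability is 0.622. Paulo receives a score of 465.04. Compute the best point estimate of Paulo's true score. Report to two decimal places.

T̂ = 0.622(465.04) + 0.378(528.2) = 289.25488 + 199.6596 = 488.914 → 488.91

488.91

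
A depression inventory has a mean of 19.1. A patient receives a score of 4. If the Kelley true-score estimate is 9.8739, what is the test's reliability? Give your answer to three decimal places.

T̂ = ρX + (1 − ρ)μ  ⇒  T̂ − μ = ρ(X − μ)
ρ = (T̂ − μ)/(X − μ) = (9.8739 − 19.1) / (4 − 19.1) = -9.2261 / -15.1 = 0.61100

0.611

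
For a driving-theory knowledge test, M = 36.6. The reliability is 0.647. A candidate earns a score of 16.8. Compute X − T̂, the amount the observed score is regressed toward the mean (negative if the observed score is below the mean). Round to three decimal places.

T̂ = 0.647(16.8) + 0.353(36.6) = 10.8696 + 12.9198 = 23.78940 → 23.7894
X − T̂ = 16.8 − 23.7894 = -6.9894 → -6.989

-6.989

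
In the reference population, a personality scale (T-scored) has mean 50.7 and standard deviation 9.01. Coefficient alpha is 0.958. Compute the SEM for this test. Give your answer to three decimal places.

1.847

SEM = SD · √(1 − ρ) = 9.01 × √0.042 = 9.01 × 0.2049 = 1.8465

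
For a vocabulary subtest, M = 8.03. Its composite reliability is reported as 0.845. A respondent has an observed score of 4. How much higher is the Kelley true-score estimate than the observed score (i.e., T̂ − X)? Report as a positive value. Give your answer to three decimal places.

0.625

T̂ = ρX + (1 − ρ)μ
  = 0.845 × 4 + 0.155 × 8.03
  = 3.380 + 1.24465
  = 4.62465
  ≈ 4.6246
T̂ − X = 4.6246 − 4 = 0.6246 → 0.625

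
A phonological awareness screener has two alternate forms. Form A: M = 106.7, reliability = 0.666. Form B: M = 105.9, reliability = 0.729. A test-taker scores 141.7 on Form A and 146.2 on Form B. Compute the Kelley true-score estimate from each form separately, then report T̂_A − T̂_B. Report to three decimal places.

-5.269

T̂_A = 0.666(141.7) + 0.334(106.7) = 130.01000
T̂_B = 0.729(146.2) + 0.271(105.9) = 135.27870
T̂_A − T̂_B = -5.26870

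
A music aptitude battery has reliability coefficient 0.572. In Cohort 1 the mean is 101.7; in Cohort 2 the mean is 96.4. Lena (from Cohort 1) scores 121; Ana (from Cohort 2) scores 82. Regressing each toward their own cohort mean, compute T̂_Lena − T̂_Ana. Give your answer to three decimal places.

24.576

T̂_Lena = 0.572(121) + 0.428(101.7) = 112.73960
T̂_Ana = 0.572(82) + 0.428(96.4) = 88.16320
Difference = 112.73960 − 88.16320 = 24.57640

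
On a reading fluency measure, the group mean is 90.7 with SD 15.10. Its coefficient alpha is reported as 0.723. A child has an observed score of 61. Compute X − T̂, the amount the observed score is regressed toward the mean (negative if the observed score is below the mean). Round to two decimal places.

Weight the observed score by reliability and the mean by (1 − reliability): T̂ = 0.723·61 + 0.277·90.7 = 44.103 + 25.1239 = 69.2269.
X − T̂ = 61 − 69.227 = -8.227 → -8.23

-8.23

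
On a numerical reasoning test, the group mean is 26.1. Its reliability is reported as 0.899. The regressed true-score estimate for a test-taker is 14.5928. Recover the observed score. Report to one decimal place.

13.3

T̂ = ρX + (1 − ρ)μ  ⇒  X = (T̂ − (1 − ρ)μ) / ρ
X = (14.5928 − 0.101 × 26.1) / 0.899 = (14.5928 − 2.6361) / 0.899 = 11.9567 / 0.899 = 13.300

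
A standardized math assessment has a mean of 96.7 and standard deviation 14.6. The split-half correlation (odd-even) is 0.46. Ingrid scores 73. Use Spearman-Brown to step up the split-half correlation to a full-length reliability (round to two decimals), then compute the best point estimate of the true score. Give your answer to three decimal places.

Spearman-Brown: ρ = 2r/(1 + r) = 2(0.46)/(1 + 0.46) = 0.920/1.46 = 0.6301 → 0.63
T̂ = 0.63(73) + 0.37(96.7) = 45.99 + 35.779 = 81.7690 → 81.769

81.769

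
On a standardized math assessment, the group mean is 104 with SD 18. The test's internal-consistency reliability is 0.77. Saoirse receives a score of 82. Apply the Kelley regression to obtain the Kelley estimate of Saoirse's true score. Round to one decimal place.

87.1

T̂ = 0.77(82) + 0.23(104) = 63.14 + 23.92 = 87.06 → 87.1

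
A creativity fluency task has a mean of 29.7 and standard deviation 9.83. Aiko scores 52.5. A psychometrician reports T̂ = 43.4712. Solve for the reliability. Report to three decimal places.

T̂ = ρX + (1 − ρ)μ  ⇒  T̂ − μ = ρ(X − μ)
ρ = (T̂ − μ)/(X − μ) = (43.4712 − 29.7) / (52.5 − 29.7) = 13.7712 / 22.8 = 0.60400

0.604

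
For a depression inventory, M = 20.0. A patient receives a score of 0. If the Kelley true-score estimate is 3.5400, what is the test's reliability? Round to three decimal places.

T̂ = ρX + (1 − ρ)μ  ⇒  T̂ − μ = ρ(X − μ)
ρ = (T̂ − μ)/(X − μ) = (3.5400 − 20.0) / (0 − 20.0) = -16.4600 / -20.0 = 0.82300

0.823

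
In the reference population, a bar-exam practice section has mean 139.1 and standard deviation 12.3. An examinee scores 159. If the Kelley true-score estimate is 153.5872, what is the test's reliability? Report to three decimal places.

T̂ = ρX + (1 − ρ)μ  ⇒  T̂ − μ = ρ(X − μ)
ρ = (T̂ − μ)/(X − μ) = (153.5872 − 139.1) / (159 − 139.1) = 14.4872 / 19.9 = 0.72800

0.728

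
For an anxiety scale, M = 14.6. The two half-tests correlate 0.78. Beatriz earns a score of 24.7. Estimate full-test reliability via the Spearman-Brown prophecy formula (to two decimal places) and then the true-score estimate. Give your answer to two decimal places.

23.49

Spearman-Brown: ρ = 2r/(1 + r) = 2(0.78)/(1 + 0.78) = 1.560/1.78 = 0.8764 → 0.88
T̂ = ρX + (1 − ρ)μ
  = 0.88 × 24.7 + 0.12 × 14.6
  = 21.736 + 1.752
  = 23.488
  ≈ 23.49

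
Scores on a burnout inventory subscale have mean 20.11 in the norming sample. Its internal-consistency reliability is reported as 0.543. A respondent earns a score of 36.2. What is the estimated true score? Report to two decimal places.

T̂ = 0.543(36.2) + 0.457(20.11) = 19.6566 + 9.19027 = 28.847 → 28.85

28.85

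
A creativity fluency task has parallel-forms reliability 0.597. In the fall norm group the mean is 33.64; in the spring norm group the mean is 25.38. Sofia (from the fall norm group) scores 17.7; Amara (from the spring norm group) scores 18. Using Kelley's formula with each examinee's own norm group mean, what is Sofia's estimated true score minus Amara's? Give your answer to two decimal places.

T̂_Sofia = 0.597(17.7) + 0.403(33.64) = 24.1238
T̂_Amara = 0.597(18) + 0.403(25.38) = 20.9741
Difference = 24.1238 − 20.9741 = 3.1497

3.15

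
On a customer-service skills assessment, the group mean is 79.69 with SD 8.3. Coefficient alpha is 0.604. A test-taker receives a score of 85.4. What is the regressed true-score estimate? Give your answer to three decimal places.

T̂ = ρX + (1 − ρ)μ
  = 0.604 × 85.4 + 0.396 × 79.69
  = 51.5816 + 31.55724
  = 83.1388
  ≈ 83.139

83.139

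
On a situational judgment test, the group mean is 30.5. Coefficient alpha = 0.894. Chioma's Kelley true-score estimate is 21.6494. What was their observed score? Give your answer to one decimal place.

20.6

T̂ = ρX + (1 − ρ)μ  ⇒  X = (T̂ − (1 − ρ)μ) / ρ
X = (21.6494 − 0.106 × 30.5) / 0.894 = (21.6494 − 3.2330) / 0.894 = 18.4164 / 0.894 = 20.600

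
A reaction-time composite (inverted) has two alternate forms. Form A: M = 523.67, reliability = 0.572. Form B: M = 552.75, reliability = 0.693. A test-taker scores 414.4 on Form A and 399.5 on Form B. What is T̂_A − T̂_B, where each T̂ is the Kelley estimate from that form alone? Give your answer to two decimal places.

14.62

T̂_A = 0.572(414.4) + 0.428(523.67) = 461.1676
T̂_B = 0.693(399.5) + 0.307(552.75) = 446.5478
T̂_A − T̂_B = 14.6198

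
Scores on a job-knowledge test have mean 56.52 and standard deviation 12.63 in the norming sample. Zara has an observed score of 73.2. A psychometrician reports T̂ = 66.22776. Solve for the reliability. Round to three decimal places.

T̂ = ρX + (1 − ρ)μ  ⇒  T̂ − μ = ρ(X − μ)
ρ = (T̂ − μ)/(X − μ) = (66.22776 − 56.52) / (73.2 − 56.52) = 9.70776 / 16.68 = 0.58200

0.582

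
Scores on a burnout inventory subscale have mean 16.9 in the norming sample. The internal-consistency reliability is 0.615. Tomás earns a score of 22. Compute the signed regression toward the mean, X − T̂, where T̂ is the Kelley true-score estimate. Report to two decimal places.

T̂ = 0.615(22) + 0.385(16.9) = 13.530 + 6.5065 = 20.0365 → 20.037
X − T̂ = 22 − 20.037 = 1.963 → 1.96

1.96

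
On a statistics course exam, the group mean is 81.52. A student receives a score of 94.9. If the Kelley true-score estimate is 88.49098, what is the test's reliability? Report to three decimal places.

T̂ = ρX + (1 − ρ)μ  ⇒  T̂ − μ = ρ(X − μ)
ρ = (T̂ − μ)/(X − μ) = (88.49098 − 81.52) / (94.9 − 81.52) = 6.97098 / 13.38 = 0.52100

0.521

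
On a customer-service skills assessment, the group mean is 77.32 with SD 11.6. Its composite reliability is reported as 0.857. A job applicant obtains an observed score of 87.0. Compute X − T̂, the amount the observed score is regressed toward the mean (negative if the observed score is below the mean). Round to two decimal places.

1.38

Weight the observed score by reliability and the mean by (1 − reliability): T̂ = 0.857·87.0 + 0.143·77.32 = 74.5590 + 11.05676 = 85.6158.
X − T̂ = 87.0 − 85.616 = 1.384 → 1.38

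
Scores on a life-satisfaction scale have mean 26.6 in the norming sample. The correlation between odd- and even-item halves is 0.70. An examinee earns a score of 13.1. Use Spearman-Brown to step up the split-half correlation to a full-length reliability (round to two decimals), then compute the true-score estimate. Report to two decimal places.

15.53

Spearman-Brown: ρ = 2r/(1 + r) = 2(0.70)/(1 + 0.70) = 1.400/1.70 = 0.8235 → 0.82
Kelley's formula gives T̂ = 0.82·13.1 + 0.18·26.6 = 10.742 + 4.788 = 15.530.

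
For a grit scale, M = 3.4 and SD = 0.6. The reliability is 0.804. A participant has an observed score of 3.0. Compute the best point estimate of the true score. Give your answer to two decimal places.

3.08

T̂ = 0.804(3.0) + 0.196(3.4) = 2.4120 + 0.6664 = 3.078 → 3.08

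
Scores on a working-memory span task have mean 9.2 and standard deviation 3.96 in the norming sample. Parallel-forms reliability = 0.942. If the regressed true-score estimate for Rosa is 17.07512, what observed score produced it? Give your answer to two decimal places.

T̂ = ρX + (1 − ρ)μ  ⇒  X = (T̂ − (1 − ρ)μ) / ρ
X = (17.07512 − 0.058 × 9.2) / 0.942 = (17.07512 − 0.5336) / 0.942 = 16.54152 / 0.942 = 17.5600

17.56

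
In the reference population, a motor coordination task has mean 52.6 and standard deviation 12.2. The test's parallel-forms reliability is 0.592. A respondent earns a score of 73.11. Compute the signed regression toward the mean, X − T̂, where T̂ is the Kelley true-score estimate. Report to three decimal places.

8.368

Regress the observed score toward the mean by the unreliability: T̂ = 0.592·73.11 + 0.408·52.6 = 43.28112 + 21.4608 = 64.74192.
X − T̂ = 73.11 − 64.7419 = 8.3681 → 8.368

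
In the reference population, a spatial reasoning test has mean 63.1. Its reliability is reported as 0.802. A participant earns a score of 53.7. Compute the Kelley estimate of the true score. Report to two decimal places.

55.56

Weight the observed score by reliability and the mean by (1 − reliability): T̂ = 0.802·53.7 + 0.198·63.1 = 43.0674 + 12.4938 = 55.561.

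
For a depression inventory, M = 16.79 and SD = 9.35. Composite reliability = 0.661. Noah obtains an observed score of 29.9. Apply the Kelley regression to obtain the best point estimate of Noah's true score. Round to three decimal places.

T̂ = 0.661(29.9) + 0.339(16.79) = 19.7639 + 5.69181 = 25.4557 → 25.456

25.456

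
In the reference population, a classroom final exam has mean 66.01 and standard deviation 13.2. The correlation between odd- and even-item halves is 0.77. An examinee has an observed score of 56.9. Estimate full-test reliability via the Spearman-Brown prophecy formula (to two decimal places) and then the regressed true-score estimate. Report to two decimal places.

Spearman-Brown: ρ = 2r/(1 + r) = 2(0.77)/(1 + 0.77) = 1.540/1.77 = 0.8701 → 0.87
T̂ = 0.87(56.9) + 0.13(66.01) = 49.503 + 8.5813 = 58.084 → 58.08

58.08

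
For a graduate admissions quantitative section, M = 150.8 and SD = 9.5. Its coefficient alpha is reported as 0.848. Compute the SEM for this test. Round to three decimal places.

3.704

SEM = SD · √(1 − ρ) = 9.5 × √0.152 = 9.5 × 0.3899 = 3.7038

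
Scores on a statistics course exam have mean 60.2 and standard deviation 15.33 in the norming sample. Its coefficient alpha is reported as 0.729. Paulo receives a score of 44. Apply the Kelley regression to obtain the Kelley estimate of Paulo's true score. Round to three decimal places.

Kelley's formula gives T̂ = 0.729·44 + 0.271·60.2 = 32.076 + 16.3142 = 48.3902.

48.390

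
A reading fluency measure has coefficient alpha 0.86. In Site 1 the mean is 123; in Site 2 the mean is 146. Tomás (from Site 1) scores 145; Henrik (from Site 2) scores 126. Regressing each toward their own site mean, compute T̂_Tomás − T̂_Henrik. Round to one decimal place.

13.1

T̂_Tomás = 0.86(145) + 0.14(123) = 141.920
T̂_Henrik = 0.86(126) + 0.14(146) = 128.800
Difference = 141.920 − 128.800 = 13.120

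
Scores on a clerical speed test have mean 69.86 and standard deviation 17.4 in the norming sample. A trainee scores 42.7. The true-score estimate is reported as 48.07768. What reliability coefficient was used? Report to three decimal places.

0.802

T̂ = ρX + (1 − ρ)μ  ⇒  T̂ − μ = ρ(X − μ)
ρ = (T̂ − μ)/(X − μ) = (48.07768 − 69.86) / (42.7 − 69.86) = -21.78232 / -27.16 = 0.80200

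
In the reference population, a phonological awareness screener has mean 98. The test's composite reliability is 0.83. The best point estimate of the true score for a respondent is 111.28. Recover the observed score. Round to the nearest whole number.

T̂ = ρX + (1 − ρ)μ  ⇒  X = (T̂ − (1 − ρ)μ) / ρ
X = (111.28 − 0.17 × 98) / 0.83 = (111.28 − 16.66) / 0.83 = 94.62 / 0.83 = 114.00

114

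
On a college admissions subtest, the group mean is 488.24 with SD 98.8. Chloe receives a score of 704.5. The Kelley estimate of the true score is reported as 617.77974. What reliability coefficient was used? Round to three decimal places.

T̂ = ρX + (1 − ρ)μ  ⇒  T̂ − μ = ρ(X − μ)
ρ = (T̂ − μ)/(X − μ) = (617.77974 − 488.24) / (704.5 − 488.24) = 129.53974 / 216.26 = 0.59900

0.599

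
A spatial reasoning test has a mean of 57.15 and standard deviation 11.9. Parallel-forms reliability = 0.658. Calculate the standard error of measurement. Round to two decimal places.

SEM = SD · √(1 − ρ) = 11.9 × √0.342 = 11.9 × 0.5848 = 6.959

6.96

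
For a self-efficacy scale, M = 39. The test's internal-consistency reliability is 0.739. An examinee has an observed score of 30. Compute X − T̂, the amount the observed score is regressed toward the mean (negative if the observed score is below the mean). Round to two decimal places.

T̂ = 0.739(30) + 0.261(39) = 22.170 + 10.179 = 32.3490 → 32.349
X − T̂ = 30 − 32.349 = -2.349 → -2.35

-2.35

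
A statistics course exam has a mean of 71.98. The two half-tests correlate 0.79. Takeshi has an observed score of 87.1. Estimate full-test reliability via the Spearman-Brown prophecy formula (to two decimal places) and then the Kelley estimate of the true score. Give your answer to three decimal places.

85.286

Spearman-Brown: ρ = 2r/(1 + r) = 2(0.79)/(1 + 0.79) = 1.580/1.79 = 0.8827 → 0.88
Regress the observed score toward the mean by the unreliability: T̂ = 0.88·87.1 + 0.12·71.98 = 76.648 + 8.6376 = 85.2856.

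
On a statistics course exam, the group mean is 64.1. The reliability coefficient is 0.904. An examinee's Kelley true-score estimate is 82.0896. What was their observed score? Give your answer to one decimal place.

84.0

T̂ = ρX + (1 − ρ)μ  ⇒  X = (T̂ − (1 − ρ)μ) / ρ
X = (82.0896 − 0.096 × 64.1) / 0.904 = (82.0896 − 6.1536) / 0.904 = 75.9360 / 0.904 = 84.000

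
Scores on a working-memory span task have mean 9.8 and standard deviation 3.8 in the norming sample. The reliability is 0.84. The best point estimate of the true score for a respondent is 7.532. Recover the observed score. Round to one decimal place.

T̂ = ρX + (1 − ρ)μ  ⇒  X = (T̂ − (1 − ρ)μ) / ρ
X = (7.532 − 0.16 × 9.8) / 0.84 = (7.532 − 1.568) / 0.84 = 5.964 / 0.84 = 7.100

7.1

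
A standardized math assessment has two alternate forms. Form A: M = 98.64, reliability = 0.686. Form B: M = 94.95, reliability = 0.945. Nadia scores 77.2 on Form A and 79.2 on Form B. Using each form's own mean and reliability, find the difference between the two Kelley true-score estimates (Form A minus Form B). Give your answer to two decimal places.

3.87

T̂_A = 0.686(77.2) + 0.314(98.64) = 83.9322
T̂_B = 0.945(79.2) + 0.055(94.95) = 80.0662
T̂_A − T̂_B = 3.8659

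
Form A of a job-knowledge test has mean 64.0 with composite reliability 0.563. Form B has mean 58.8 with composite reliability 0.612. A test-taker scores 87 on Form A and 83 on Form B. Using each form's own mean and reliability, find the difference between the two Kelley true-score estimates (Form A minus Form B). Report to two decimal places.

3.34

T̂_A = 0.563(87) + 0.437(64.0) = 76.9490
T̂_B = 0.612(83) + 0.388(58.8) = 73.6104
T̂_A − T̂_B = 3.3386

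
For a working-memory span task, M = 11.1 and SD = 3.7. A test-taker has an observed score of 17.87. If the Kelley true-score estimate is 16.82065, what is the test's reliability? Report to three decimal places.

T̂ = ρX + (1 − ρ)μ  ⇒  T̂ − μ = ρ(X − μ)
ρ = (T̂ − μ)/(X − μ) = (16.82065 − 11.1) / (17.87 − 11.1) = 5.72065 / 6.77 = 0.84500

0.845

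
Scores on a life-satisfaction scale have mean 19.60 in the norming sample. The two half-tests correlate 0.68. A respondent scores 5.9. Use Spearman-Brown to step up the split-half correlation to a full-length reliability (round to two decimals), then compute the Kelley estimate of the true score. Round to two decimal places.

8.50

Spearman-Brown: ρ = 2r/(1 + r) = 2(0.68)/(1 + 0.68) = 1.360/1.68 = 0.8095 → 0.81
Regress the observed score toward the mean by the unreliability: T̂ = 0.81·5.9 + 0.19·19.60 = 4.779 + 3.7240 = 8.503.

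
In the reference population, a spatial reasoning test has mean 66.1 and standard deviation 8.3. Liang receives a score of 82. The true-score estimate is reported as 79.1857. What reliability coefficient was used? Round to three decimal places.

0.823

T̂ = ρX + (1 − ρ)μ  ⇒  T̂ − μ = ρ(X − μ)
ρ = (T̂ − μ)/(X − μ) = (79.1857 − 66.1) / (82 − 66.1) = 13.0857 / 15.9 = 0.82300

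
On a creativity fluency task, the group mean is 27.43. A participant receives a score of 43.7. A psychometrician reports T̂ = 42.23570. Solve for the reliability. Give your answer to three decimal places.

0.910

T̂ = ρX + (1 − ρ)μ  ⇒  T̂ − μ = ρ(X − μ)
ρ = (T̂ − μ)/(X − μ) = (42.23570 − 27.43) / (43.7 − 27.43) = 14.80570 / 16.27 = 0.91000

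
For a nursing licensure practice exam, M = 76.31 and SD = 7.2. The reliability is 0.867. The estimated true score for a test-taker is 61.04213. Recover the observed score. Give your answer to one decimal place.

58.7

T̂ = ρX + (1 − ρ)μ  ⇒  X = (T̂ − (1 − ρ)μ) / ρ
X = (61.04213 − 0.133 × 76.31) / 0.867 = (61.04213 − 10.14923) / 0.867 = 50.89290 / 0.867 = 58.700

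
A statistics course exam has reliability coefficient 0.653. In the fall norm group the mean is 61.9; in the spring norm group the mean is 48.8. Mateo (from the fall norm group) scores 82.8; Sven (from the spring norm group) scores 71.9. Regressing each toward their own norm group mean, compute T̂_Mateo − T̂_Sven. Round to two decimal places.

11.66

T̂_Mateo = 0.653(82.8) + 0.347(61.9) = 75.5477
T̂_Sven = 0.653(71.9) + 0.347(48.8) = 63.8843
Difference = 75.5477 − 63.8843 = 11.6634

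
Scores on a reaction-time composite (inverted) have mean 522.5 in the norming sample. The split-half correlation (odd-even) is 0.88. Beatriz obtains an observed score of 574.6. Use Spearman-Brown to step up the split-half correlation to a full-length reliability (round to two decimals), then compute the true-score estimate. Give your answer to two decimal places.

571.47

Spearman-Brown: ρ = 2r/(1 + r) = 2(0.88)/(1 + 0.88) = 1.760/1.88 = 0.9362 → 0.94
T̂ = ρX + (1 − ρ)μ
  = 0.94 × 574.6 + 0.06 × 522.5
  = 540.124 + 31.350
  = 571.474
  ≈ 571.47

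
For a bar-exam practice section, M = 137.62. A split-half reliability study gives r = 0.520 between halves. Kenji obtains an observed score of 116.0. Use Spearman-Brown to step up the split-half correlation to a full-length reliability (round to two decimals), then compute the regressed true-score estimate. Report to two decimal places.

122.92

Spearman-Brown: ρ = 2r/(1 + r) = 2(0.520)/(1 + 0.520) = 1.0400/1.520 = 0.6842 → 0.68
Kelley's formula gives T̂ = 0.68·116.0 + 0.32·137.62 = 78.880 + 44.0384 = 122.918.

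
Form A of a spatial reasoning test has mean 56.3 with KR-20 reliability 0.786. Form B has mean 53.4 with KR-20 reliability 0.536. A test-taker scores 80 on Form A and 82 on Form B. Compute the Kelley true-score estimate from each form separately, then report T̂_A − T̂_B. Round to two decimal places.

6.20

T̂_A = 0.786(80) + 0.214(56.3) = 74.9282
T̂_B = 0.536(82) + 0.464(53.4) = 68.7296
T̂_A − T̂_B = 6.1986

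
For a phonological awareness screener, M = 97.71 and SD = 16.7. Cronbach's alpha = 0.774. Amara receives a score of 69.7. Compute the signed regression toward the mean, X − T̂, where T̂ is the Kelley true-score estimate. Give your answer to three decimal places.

Weight the observed score by reliability and the mean by (1 − reliability): T̂ = 0.774·69.7 + 0.226·97.71 = 53.9478 + 22.08246 = 76.03026.
X − T̂ = 69.7 − 76.0303 = -6.3303 → -6.330

-6.330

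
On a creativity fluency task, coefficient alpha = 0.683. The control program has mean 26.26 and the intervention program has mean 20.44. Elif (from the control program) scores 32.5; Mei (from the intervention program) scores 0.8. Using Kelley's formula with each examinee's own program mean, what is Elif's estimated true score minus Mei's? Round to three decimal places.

T̂_Elif = 0.683(32.5) + 0.317(26.26) = 30.52192
T̂_Mei = 0.683(0.8) + 0.317(20.44) = 7.02588
Difference = 30.52192 − 7.02588 = 23.49604

23.496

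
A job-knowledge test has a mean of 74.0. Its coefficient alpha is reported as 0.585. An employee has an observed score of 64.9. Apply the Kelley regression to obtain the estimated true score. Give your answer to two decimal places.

68.68

T̂ = 0.585(64.9) + 0.415(74.0) = 37.9665 + 30.7100 = 68.677 → 68.68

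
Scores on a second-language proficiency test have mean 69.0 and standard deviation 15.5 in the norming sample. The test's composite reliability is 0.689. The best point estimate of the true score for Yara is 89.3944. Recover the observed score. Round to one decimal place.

98.6

T̂ = ρX + (1 − ρ)μ  ⇒  X = (T̂ − (1 − ρ)μ) / ρ
X = (89.3944 − 0.311 × 69.0) / 0.689 = (89.3944 − 21.4590) / 0.689 = 67.9354 / 0.689 = 98.600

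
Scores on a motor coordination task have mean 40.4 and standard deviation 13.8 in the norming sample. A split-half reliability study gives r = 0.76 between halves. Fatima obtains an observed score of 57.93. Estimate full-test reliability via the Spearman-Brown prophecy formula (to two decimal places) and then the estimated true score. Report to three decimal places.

55.476

Spearman-Brown: ρ = 2r/(1 + r) = 2(0.76)/(1 + 0.76) = 1.520/1.76 = 0.8636 → 0.86
Weight the observed score by reliability and the mean by (1 − reliability): T̂ = 0.86·57.93 + 0.14·40.4 = 49.8198 + 5.656 = 55.4758.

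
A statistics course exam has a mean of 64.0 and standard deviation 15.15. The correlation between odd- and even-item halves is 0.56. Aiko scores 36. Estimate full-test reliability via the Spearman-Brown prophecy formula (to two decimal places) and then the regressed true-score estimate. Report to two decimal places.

Spearman-Brown: ρ = 2r/(1 + r) = 2(0.56)/(1 + 0.56) = 1.120/1.56 = 0.7179 → 0.72
Kelley's formula gives T̂ = 0.72·36 + 0.28·64.0 = 25.92 + 17.920 = 43.840.

43.84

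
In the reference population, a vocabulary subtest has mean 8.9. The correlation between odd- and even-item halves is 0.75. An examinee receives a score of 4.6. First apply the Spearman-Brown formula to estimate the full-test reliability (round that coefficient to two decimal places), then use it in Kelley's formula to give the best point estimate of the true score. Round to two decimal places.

Spearman-Brown: ρ = 2r/(1 + r) = 2(0.75)/(1 + 0.75) = 1.500/1.75 = 0.8571 → 0.86
Kelley's formula gives T̂ = 0.86·4.6 + 0.14·8.9 = 3.956 + 1.246 = 5.202.

5.20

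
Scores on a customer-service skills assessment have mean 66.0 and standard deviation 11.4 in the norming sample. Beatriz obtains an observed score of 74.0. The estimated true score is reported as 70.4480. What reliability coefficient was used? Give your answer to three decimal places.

T̂ = ρX + (1 − ρ)μ  ⇒  T̂ − μ = ρ(X − μ)
ρ = (T̂ − μ)/(X − μ) = (70.4480 − 66.0) / (74.0 − 66.0) = 4.4480 / 8.0 = 0.55600

0.556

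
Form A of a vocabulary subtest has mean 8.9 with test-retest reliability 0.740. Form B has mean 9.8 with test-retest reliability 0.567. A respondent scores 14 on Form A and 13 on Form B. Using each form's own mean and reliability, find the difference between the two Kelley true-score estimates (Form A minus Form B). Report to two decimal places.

T̂_A = 0.740(14) + 0.260(8.9) = 12.6740
T̂_B = 0.567(13) + 0.433(9.8) = 11.6144
T̂_A − T̂_B = 1.0596

1.06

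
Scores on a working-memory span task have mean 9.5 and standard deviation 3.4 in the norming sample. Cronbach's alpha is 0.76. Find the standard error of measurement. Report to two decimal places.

SEM = SD · √(1 − ρ) = 3.4 × √0.24 = 3.4 × 0.4899 = 1.666

1.67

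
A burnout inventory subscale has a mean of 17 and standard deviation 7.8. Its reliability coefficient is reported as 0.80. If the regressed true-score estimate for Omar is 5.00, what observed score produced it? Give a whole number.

T̂ = ρX + (1 − ρ)μ  ⇒  X = (T̂ − (1 − ρ)μ) / ρ
X = (5.00 − 0.20 × 17) / 0.80 = (5.00 − 3.40) / 0.80 = 1.60 / 0.80 = 2.00

2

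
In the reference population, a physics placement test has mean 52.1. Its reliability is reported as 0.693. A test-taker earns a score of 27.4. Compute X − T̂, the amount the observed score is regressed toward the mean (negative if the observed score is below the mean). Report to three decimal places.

T̂ = 0.693(27.4) + 0.307(52.1) = 18.9882 + 15.9947 = 34.98290 → 34.9829
X − T̂ = 27.4 − 34.9829 = -7.5829 → -7.583

-7.583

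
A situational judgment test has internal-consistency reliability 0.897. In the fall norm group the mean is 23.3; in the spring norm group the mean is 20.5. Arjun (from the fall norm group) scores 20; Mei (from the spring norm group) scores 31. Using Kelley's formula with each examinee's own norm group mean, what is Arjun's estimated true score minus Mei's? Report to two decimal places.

T̂_Arjun = 0.897(20) + 0.103(23.3) = 20.3399
T̂_Mei = 0.897(31) + 0.103(20.5) = 29.9185
Difference = 20.3399 − 29.9185 = -9.5786

-9.58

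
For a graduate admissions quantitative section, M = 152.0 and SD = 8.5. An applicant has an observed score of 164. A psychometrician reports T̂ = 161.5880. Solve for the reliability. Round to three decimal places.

T̂ = ρX + (1 − ρ)μ  ⇒  T̂ − μ = ρ(X − μ)
ρ = (T̂ − μ)/(X − μ) = (161.5880 − 152.0) / (164 − 152.0) = 9.5880 / 12.0 = 0.79900

0.799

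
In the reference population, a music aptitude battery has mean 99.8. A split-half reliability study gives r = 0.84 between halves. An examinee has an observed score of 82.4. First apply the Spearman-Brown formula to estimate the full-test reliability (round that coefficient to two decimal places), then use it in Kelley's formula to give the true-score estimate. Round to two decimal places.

83.97

Spearman-Brown: ρ = 2r/(1 + r) = 2(0.84)/(1 + 0.84) = 1.680/1.84 = 0.9130 → 0.91
T̂ = ρX + (1 − ρ)μ
  = 0.91 × 82.4 + 0.09 × 99.8
  = 74.984 + 8.982
  = 83.966
  ≈ 83.97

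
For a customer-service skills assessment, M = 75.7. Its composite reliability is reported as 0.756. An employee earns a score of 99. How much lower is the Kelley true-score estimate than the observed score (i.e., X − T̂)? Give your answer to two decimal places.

5.69

T̂ = ρX + (1 − ρ)μ
  = 0.756 × 99 + 0.244 × 75.7
  = 74.844 + 18.4708
  = 93.3148
  ≈ 93.315
X − T̂ = 99 − 93.315 = 5.685 → 5.69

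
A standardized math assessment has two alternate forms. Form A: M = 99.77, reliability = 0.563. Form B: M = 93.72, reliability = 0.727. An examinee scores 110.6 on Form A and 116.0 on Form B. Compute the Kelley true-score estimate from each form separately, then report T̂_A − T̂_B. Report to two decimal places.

T̂_A = 0.563(110.6) + 0.437(99.77) = 105.8673
T̂_B = 0.727(116.0) + 0.273(93.72) = 109.9176
T̂_A − T̂_B = -4.0503

-4.05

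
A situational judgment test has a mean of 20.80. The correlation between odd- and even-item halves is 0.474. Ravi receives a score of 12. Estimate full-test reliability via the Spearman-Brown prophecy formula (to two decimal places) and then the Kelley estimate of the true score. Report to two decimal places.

15.17

Spearman-Brown: ρ = 2r/(1 + r) = 2(0.474)/(1 + 0.474) = 0.9480/1.474 = 0.6431 → 0.64
T̂ = ρX + (1 − ρ)μ
  = 0.64 × 12 + 0.36 × 20.80
  = 7.68 + 7.4880
  = 15.168
  ≈ 15.17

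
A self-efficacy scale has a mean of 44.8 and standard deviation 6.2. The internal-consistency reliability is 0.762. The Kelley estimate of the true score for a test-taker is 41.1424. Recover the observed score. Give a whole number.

40

T̂ = ρX + (1 − ρ)μ  ⇒  X = (T̂ − (1 − ρ)μ) / ρ
X = (41.1424 − 0.238 × 44.8) / 0.762 = (41.1424 − 10.6624) / 0.762 = 30.4800 / 0.762 = 40.00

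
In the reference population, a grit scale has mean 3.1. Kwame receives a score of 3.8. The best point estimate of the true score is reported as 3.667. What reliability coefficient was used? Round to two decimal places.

T̂ = ρX + (1 − ρ)μ  ⇒  T̂ − μ = ρ(X − μ)
ρ = (T̂ − μ)/(X − μ) = (3.667 − 3.1) / (3.8 − 3.1) = 0.567 / 0.7 = 0.8100

0.81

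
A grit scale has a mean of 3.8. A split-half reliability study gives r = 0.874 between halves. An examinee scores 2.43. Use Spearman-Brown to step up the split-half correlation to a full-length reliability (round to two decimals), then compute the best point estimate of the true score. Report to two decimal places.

2.53

Spearman-Brown: ρ = 2r/(1 + r) = 2(0.874)/(1 + 0.874) = 1.7480/1.874 = 0.9328 → 0.93
T̂ = ρX + (1 − ρ)μ
  = 0.93 × 2.43 + 0.07 × 3.8
  = 2.2599 + 0.266
  = 2.526
  ≈ 2.53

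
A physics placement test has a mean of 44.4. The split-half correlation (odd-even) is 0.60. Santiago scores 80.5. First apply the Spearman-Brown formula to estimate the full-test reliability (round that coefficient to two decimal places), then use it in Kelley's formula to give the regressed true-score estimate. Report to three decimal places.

Spearman-Brown: ρ = 2r/(1 + r) = 2(0.60)/(1 + 0.60) = 1.200/1.60 = 0.7500 → 0.75
T̂ = ρX + (1 − ρ)μ
  = 0.75 × 80.5 + 0.25 × 44.4
  = 60.375 + 11.100
  = 71.4750
  ≈ 71.475

71.475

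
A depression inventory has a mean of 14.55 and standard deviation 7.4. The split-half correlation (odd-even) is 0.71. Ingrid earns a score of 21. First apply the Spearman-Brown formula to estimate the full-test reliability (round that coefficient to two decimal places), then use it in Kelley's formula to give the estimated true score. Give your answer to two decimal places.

Spearman-Brown: ρ = 2r/(1 + r) = 2(0.71)/(1 + 0.71) = 1.420/1.71 = 0.8304 → 0.83
T̂ = ρX + (1 − ρ)μ
  = 0.83 × 21 + 0.17 × 14.55
  = 17.43 + 2.4735
  = 19.904
  ≈ 19.90

19.90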